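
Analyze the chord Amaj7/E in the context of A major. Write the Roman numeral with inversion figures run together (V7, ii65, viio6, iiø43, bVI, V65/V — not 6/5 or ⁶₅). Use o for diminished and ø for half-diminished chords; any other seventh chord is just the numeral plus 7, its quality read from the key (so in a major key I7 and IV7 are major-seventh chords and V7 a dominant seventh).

I43

The pitches A-C#-E-G# form a major seventh chord rooted on A.
In A major, A is the tonic; the diatonic major seventh chord there is I7.
With E in the bass the chord is in second inversion, so the figured bass is 43.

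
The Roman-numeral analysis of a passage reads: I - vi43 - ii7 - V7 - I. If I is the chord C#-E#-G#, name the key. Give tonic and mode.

The chord C# is a major triad rooted on C#; its label is I.
If C# is scale degree 1 and the mode makes that degree carry a major triad, the tonic is C# and the mode is major.

C# major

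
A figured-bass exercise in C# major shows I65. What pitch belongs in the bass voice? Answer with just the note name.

E#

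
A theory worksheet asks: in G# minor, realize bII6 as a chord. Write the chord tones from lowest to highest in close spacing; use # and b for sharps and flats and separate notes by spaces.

Scale degree 2 in G# minor is A#; lowering it a half step gives A. bII6 is the Neapolitan sixth — a major triad on the lowered second degree, here in its customary first inversion.
So the chord is A-C#-E, a major triad.
With the 6 figure the chord is in first inversion; from the bass C# upward in close position it reads C#-E-A.

C# E A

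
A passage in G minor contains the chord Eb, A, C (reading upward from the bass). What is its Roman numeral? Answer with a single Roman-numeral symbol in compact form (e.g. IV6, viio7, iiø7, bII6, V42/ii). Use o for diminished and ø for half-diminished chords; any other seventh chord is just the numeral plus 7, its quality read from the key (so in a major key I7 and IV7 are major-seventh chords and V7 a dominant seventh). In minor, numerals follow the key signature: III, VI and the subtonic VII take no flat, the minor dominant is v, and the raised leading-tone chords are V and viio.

iio64

The pitches A-C-Eb form a diminished triad rooted on A.
A is scale degree 2 in G minor, and a diminished triad on that degree is written iio.
With Eb in the bass the chord is in second inversion, so the figured bass is 64.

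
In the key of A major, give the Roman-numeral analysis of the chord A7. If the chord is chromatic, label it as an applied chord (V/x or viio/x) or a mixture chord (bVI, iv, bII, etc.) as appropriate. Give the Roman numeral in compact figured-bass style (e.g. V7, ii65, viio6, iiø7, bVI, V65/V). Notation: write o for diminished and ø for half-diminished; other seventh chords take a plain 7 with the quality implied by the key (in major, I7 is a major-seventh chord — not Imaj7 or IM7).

V7/IV

Stacked in thirds the chord is A-C#-E-G: a dominant seventh chord on A.
A is not a diatonic chord root with this quality in A major, but it lies a perfect fifth above D (IV), so the chord functions as an applied dominant of IV.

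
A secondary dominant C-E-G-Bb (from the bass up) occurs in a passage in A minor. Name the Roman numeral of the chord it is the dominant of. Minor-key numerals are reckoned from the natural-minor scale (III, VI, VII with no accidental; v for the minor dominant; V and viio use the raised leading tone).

The chord is a dominant seventh chord on C.
A dominant resolves down a perfect fifth: C → F. In A minor, F is scale degree 6, i.e. VI.

VI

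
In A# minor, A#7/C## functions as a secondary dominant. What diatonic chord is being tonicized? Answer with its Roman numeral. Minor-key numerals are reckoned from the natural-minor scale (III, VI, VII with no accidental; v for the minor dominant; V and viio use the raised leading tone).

iv

The chord is a dominant seventh chord on A#.
A dominant resolves down a perfect fifth: A# → D#. In A# minor, D# is scale degree 4, i.e. iv.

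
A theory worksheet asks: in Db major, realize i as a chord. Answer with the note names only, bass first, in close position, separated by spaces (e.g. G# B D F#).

Db Fb Ab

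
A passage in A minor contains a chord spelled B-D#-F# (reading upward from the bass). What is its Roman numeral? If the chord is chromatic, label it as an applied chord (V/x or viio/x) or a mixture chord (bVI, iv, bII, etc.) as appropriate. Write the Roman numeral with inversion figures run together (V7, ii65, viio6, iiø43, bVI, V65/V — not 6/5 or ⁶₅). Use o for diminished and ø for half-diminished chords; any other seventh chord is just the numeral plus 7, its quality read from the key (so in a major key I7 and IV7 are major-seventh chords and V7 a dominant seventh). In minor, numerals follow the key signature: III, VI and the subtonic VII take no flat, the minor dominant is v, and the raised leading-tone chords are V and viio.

V/V

Stacked in thirds the chord is B-D#-F#: a major triad on B.
B is not a diatonic chord root with this quality in A minor, but it lies a perfect fifth above E (V), so the chord functions as an applied dominant of V.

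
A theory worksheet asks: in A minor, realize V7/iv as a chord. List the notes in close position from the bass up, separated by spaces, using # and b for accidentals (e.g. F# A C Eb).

V7/iv is a secondary dominant — the dominant seventh of iv. iv in A minor is D, so the applied chord's root is A, a perfect fifth above.
Building a dominant seventh chord on A gives A-C#-E-G.

A C# E G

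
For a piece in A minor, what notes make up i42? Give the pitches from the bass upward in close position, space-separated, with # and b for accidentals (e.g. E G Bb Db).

G A C E

In A minor, the tonic is A, and the diatonic chord built there is a minor seventh chord.
Stacking thirds from A gives A-C-E-G.
With the 42 figure the chord is in third inversion; from the bass G upward in close position it reads G-A-C-E.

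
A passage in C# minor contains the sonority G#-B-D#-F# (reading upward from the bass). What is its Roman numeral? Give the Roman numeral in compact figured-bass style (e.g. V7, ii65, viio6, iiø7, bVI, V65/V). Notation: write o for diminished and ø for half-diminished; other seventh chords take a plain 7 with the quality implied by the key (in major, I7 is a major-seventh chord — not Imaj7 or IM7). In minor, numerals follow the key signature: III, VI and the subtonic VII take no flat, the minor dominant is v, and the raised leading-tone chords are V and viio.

v7

The pitches G#-B-D#-F# form a minor seventh chord rooted on G#.
In C# minor, G# is the dominant; the diatonic minor seventh chord there is v7.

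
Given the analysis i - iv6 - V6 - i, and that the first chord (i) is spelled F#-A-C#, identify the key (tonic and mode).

F# minor

The chord F#m is a minor triad rooted on F#; its label is i.
If F# is scale degree 1 and the mode makes that degree carry a minor triad, the tonic is F# and the mode is minor.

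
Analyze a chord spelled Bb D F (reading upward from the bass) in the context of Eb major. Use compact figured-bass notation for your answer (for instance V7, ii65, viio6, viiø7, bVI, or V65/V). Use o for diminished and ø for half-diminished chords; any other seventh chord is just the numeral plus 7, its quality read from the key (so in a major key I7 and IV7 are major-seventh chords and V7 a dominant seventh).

Stacked in thirds the chord is Bb-D-F: a major triad on Bb.
Bb is scale degree 5 in Eb major, and a major triad on that degree is written V.

V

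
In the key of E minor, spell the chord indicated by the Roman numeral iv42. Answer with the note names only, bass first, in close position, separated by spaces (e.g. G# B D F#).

G A C E

The numeral's case and figure indicate a minor seventh chord. In E minor its root, the subdominant, is A.
Stacking thirds from A gives A-C-E-G.
With the 42 figure the chord is in third inversion; from the bass G upward in close position it reads G-A-C-E.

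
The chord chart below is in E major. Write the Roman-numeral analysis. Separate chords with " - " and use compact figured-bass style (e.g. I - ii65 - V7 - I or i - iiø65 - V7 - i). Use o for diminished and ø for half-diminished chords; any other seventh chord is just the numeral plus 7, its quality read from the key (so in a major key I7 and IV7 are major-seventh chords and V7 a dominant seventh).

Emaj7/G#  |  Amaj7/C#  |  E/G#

I65 - IV65 - I6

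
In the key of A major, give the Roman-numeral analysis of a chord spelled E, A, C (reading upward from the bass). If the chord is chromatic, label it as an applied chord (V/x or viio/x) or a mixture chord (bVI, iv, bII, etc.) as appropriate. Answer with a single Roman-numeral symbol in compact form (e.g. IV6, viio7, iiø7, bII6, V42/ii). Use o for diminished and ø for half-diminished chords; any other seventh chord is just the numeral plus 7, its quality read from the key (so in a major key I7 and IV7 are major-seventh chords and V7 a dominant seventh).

i64

Stacked in thirds the chord is A-C-E: a minor triad on A.
A is the first degree of A major. This is the minor tonic, borrowed from the parallel minor.
With E in the bass the chord is in second inversion, so the figured bass is 64.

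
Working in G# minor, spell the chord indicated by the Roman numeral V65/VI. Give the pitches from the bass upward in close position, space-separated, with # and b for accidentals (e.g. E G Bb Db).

The slash means an applied dominant: we want the dominant of VI. In G# minor, VI is E major, and its dominant is built on B.
Building a dominant seventh chord on B gives B-D#-F#-A.
The figured bass 65 indicates first inversion, placing the third (D#) in the bass: D#-F#-A-B.

D# F# A B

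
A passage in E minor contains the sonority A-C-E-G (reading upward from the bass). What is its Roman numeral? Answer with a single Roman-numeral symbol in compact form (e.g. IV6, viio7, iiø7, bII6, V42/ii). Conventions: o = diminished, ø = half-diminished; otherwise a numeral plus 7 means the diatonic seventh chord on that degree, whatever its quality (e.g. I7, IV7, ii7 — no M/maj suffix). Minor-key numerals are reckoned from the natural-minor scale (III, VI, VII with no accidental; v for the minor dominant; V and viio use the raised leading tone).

iv7

Stacked in thirds the chord is A-C-E-G: a minor seventh chord on A.
In E minor, A is the subdominant; the diatonic minor seventh chord there is iv7.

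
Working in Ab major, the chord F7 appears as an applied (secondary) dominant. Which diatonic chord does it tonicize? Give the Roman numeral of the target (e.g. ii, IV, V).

ii

The chord is a dominant seventh chord on F.
A dominant resolves down a perfect fifth: F → Bb. In Ab major, Bb is scale degree 2, i.e. ii.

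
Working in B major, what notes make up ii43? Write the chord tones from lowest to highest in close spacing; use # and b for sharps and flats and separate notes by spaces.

G# B C# E

In B major, the second degree is C#, and the diatonic chord built there is a minor seventh chord.
Stacking thirds from C# gives C#-E-G#-B.
With the 43 figure the chord is in second inversion; from the bass G# upward in close position it reads G#-B-C#-E.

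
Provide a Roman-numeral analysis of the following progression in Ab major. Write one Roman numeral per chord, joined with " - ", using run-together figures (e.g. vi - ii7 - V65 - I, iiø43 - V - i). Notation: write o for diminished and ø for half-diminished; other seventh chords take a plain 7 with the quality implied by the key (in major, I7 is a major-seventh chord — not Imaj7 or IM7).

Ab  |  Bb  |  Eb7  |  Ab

Ab: major triad on Ab = scale degree 1 → I.
Bb: a major triad on Bb, the applied dominant of V → V/V.
Eb7: root Eb is the dominant; dominant seventh chord there is V7.
Ab: major triad on Ab = scale degree 1 → I.

I - V/V - V7 - I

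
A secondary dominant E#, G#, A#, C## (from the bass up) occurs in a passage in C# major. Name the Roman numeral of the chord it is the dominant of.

The chord is a dominant seventh chord on A#.
A dominant resolves down a perfect fifth: A# → D#. In C# major, D# is scale degree 2, i.e. ii.

ii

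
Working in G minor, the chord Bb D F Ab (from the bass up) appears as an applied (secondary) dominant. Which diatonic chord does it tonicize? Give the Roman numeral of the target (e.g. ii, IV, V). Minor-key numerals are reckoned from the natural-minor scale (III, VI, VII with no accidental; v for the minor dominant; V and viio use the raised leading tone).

VI

The chord is a dominant seventh chord on Bb.
A dominant resolves down a perfect fifth: Bb → Eb. In G minor, Eb is scale degree 6, i.e. VI.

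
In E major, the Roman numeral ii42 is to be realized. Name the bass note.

E

ii in E major has root F#; the chord is F#-A-C#-E.
The figure 42 means third inversion — the seventh is in the bass.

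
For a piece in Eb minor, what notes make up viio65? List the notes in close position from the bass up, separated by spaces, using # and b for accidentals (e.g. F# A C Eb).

F Ab Cb D

In Eb minor, the leading-tone chord is built on the raised seventh degree, D.
Stacking thirds from D gives D-F-Ab-Cb.
The figured bass 65 indicates first inversion, placing the third (F) in the bass: F-Ab-Cb-D.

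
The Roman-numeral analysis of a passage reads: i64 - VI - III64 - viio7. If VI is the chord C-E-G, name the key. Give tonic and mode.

E minor

VI is given as C-E-G — a major triad with root C.
VI on C implies C is the submediant; that puts the tonic at E, and the uppercase numeral fits minor mode.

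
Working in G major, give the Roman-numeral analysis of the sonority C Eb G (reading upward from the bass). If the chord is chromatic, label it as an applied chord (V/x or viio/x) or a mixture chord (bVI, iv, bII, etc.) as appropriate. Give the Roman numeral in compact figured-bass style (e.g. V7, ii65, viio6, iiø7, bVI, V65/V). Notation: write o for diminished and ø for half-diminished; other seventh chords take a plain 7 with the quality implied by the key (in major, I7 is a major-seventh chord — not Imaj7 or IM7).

iv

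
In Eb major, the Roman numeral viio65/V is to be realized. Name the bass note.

C

The applied chord viio65/V is rooted on A: A-C-Eb-Gb.
The figure 65 means first inversion — the third is in the bass.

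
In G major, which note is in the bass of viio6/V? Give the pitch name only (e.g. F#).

E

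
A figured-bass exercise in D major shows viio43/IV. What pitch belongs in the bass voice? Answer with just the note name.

C

The applied chord viio43/IV is rooted on F#: F#-A-C-Eb.
The figure 43 means second inversion — the fifth is in the bass.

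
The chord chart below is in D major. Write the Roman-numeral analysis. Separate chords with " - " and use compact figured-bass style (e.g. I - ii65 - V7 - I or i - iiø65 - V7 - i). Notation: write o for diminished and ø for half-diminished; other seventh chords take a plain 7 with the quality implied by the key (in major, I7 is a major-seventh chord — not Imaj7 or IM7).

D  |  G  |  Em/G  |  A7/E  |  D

I - IV - ii6 - V43 - I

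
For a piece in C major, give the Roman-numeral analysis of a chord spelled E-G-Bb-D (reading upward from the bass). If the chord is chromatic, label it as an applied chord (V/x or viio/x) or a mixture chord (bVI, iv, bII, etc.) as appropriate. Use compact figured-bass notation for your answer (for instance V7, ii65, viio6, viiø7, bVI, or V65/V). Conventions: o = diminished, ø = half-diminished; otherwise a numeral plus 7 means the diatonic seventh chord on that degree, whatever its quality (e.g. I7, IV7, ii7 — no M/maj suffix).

viiø7/IV

The pitches E-G-Bb-D form a half-diminished seventh chord rooted on E.
E sits a half step below F (IV in C major); a diminished chord there is the applied leading-tone chord of IV.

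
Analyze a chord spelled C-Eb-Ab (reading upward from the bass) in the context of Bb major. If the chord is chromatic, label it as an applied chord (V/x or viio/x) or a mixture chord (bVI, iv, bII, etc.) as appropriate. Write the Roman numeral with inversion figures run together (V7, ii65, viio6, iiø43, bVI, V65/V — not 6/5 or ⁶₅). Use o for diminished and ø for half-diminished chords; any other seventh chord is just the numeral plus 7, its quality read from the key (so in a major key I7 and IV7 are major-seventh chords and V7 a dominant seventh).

bVII6

Stacked in thirds the chord is Ab-C-Eb: a major triad on Ab.
Ab is the lowered seventh degree of Bb major (diatonic 7 would be A). This is a major triad on the lowered seventh degree (the subtonic), borrowed from the parallel minor.
With C in the bass the chord is in first inversion, so the figured bass is 6.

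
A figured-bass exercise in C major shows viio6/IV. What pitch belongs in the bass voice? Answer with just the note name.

G

The applied chord viio6/IV is rooted on E: E-G-Bb.
The figure 6 means first inversion — the third is in the bass.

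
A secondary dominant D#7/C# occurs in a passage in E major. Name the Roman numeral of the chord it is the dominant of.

iii

The chord is a dominant seventh chord on D#.
A dominant resolves down a perfect fifth: D# → G#. In E major, G# is scale degree 3, i.e. iii.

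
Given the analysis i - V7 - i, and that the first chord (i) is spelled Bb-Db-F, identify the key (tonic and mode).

Bb minor

i is given as Bb-Db-F — a minor triad with root Bb.
If Bb is scale degree 1 and the mode makes that degree carry a minor triad, the tonic is Bb and the mode is minor.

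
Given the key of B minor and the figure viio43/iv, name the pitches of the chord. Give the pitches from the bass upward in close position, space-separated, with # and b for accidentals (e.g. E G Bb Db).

A C D# F#

viio43/iv is a secondary leading-tone chord. The target iv is E in B minor; the applied chord is rooted a semitone below, on D#.
Building a fully diminished seventh chord on D# gives D#-F#-A-C.
With the 43 figure the chord is in second inversion; from the bass A upward in close position it reads A-C-D#-F#.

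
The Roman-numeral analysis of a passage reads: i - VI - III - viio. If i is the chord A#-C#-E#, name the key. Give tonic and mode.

i is given as A#-C#-E# — a minor triad with root A#.
If A# is scale degree 1 and the mode makes that degree carry a minor triad, the tonic is A# and the mode is minor.

A# minor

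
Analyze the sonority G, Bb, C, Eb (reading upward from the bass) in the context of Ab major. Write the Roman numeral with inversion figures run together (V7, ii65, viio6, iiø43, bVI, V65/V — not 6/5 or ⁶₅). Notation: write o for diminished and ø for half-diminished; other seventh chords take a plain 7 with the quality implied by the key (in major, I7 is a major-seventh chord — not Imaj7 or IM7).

iii43

The pitches C-Eb-G-Bb form a minor seventh chord rooted on C.
C is scale degree 3 in Ab major, and a minor seventh chord on that degree is written iii7.
With G in the bass the chord is in second inversion, so the figured bass is 43.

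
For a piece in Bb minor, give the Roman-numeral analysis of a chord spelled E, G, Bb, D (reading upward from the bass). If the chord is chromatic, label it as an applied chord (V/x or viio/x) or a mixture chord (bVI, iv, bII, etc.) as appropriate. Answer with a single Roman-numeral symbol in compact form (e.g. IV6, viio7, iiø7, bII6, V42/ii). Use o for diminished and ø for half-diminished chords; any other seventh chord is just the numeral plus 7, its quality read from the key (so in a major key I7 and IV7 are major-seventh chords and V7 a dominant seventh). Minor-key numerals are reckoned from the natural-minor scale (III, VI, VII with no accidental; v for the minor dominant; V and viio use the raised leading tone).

viiø7/V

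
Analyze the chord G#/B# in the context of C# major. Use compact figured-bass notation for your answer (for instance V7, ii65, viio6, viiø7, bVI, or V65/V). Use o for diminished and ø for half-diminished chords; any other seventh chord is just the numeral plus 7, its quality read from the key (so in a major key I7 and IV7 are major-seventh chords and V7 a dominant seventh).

V6

Stacked in thirds the chord is G#-B#-D#: a major triad on G#.
G# is scale degree 5 in C# major, and a major triad on that degree is written V.
With B# in the bass the chord is in first inversion, so the figured bass is 6.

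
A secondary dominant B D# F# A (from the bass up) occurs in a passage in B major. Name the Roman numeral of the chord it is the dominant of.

IV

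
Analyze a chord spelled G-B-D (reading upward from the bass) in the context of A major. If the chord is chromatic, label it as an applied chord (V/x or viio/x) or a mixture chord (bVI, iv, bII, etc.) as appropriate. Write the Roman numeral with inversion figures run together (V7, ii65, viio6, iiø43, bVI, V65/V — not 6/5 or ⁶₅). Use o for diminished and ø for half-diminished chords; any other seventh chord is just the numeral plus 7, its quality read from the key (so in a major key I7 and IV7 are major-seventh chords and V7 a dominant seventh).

The pitches G-B-D form a major triad rooted on G.
G is the lowered seventh degree of A major (diatonic 7 would be G#). This is a major triad on the lowered seventh degree (the subtonic), borrowed from the parallel minor.

bVII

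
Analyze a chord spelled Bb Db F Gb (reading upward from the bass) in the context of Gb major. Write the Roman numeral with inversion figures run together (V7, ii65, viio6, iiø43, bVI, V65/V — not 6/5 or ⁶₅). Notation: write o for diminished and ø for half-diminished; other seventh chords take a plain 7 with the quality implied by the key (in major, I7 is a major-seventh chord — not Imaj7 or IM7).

The pitches Gb-Bb-Db-F form a major seventh chord rooted on Gb.
Gb is scale degree 1 in Gb major, and a major seventh chord on that degree is written I7.
With Bb in the bass the chord is in first inversion, so the figured bass is 65.

I65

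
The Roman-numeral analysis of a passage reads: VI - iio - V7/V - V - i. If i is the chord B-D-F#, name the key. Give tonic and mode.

The anchor chord is a minor triad on B, labeled i.
If B is scale degree 1 and the mode makes that degree carry a minor triad, the tonic is B and the mode is minor.

B minor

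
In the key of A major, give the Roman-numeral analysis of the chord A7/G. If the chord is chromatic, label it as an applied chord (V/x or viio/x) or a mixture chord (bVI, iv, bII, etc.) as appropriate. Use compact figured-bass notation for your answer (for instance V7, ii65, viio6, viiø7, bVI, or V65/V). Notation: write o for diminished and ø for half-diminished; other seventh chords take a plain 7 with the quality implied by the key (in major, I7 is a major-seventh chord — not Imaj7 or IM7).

V42/IV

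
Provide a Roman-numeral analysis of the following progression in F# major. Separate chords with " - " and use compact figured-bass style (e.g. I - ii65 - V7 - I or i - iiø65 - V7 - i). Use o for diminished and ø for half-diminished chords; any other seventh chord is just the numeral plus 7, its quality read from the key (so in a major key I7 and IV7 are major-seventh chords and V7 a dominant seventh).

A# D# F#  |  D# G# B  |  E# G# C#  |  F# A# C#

A#-D#-F# has root D#, degree 6 in F# major, so vi64.
D#-G#-B: root G# is the supertonic; minor triad there is ii64.
E#-G#-C#: root C# is the dominant; major triad there is V6.
F#-A#-C# has root F#, degree 1 in F# major, so I.

vi64 - ii64 - V6 - I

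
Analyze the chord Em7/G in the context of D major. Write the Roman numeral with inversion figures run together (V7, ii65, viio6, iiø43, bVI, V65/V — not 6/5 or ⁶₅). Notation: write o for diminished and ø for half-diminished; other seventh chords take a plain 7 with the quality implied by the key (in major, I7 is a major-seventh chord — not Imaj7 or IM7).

ii65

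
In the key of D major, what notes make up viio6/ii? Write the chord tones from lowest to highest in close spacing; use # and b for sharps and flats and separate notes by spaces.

F# A D#

The slash marks an applied leading-tone chord: viio of ii. In D major, ii is E, so the leading tone to it is D#, a half step below.
Building a diminished triad on D# gives D#-F#-A.
The figured bass 6 indicates first inversion, placing the third (F#) in the bass: F#-A-D#.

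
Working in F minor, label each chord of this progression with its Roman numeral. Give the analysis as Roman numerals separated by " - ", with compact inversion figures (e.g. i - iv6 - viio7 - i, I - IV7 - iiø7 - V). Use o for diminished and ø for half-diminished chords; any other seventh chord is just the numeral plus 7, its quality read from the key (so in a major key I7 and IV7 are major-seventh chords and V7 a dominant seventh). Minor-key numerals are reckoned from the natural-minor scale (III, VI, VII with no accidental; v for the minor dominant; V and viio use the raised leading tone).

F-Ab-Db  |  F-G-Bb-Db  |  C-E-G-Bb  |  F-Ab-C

F-Ab-Db has root Db, degree 6 in F minor, so VI6.
F-G-Bb-Db: root G is the supertonic; half-diminished seventh chord there is iiø42.
C-E-G-Bb: root C is the dominant; dominant seventh chord there is V7.
F-Ab-C: root F is the tonic; minor triad there is i.

VI6 - iiø42 - V7 - i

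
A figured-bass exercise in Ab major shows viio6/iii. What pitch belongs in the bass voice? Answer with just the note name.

D

The applied chord viio6/iii is rooted on B: B-D-F.
The figure 6 means first inversion — the third is in the bass.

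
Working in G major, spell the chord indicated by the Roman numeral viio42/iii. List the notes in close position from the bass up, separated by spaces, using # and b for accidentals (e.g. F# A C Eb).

G A# C# E

viio42/iii is a secondary leading-tone chord. The target iii is B in G major; the applied chord is rooted a semitone below, on A#.
Building a fully diminished seventh chord on A# gives A#-C#-E-G.
The figured bass 42 indicates third inversion, placing the seventh (G) in the bass: G-A#-C#-E.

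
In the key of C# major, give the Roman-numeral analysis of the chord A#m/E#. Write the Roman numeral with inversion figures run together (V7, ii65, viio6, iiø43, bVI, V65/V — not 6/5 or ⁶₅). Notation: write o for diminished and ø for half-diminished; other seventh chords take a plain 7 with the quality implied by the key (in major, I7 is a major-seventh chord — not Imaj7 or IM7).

The pitches A#-C#-E# form a minor triad rooted on A#.
In C# major, A# is the submediant; the diatonic minor triad there is vi.
With E# in the bass the chord is in second inversion, so the figured bass is 64.

vi64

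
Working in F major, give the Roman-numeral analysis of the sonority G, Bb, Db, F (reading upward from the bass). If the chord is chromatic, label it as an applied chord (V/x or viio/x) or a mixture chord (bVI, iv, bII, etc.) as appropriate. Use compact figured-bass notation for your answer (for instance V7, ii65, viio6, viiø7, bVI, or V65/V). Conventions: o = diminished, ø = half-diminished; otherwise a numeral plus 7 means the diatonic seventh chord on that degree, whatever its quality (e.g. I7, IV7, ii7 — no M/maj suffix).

iiø7

The pitches G-Bb-Db-F form a half-diminished seventh chord rooted on G.
G is the second degree of F major. This is the half-diminished supertonic seventh, borrowed from the parallel minor.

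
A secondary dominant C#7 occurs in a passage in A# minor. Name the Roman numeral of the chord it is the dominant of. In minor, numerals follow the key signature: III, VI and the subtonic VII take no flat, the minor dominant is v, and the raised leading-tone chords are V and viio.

VI

The chord is a dominant seventh chord on C#.
A dominant resolves down a perfect fifth: C# → F#. In A# minor, F# is scale degree 6, i.e. VI.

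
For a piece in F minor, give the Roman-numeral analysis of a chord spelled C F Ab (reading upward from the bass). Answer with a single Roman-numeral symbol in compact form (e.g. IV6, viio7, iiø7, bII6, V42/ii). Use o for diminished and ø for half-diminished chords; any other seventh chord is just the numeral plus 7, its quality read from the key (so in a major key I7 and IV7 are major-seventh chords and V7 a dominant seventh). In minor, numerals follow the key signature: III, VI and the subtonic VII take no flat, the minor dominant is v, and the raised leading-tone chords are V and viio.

i64

The pitches F-Ab-C form a minor triad rooted on F.
In F minor, F is the tonic; the diatonic minor triad there is i.
With C in the bass the chord is in second inversion, so the figured bass is 64.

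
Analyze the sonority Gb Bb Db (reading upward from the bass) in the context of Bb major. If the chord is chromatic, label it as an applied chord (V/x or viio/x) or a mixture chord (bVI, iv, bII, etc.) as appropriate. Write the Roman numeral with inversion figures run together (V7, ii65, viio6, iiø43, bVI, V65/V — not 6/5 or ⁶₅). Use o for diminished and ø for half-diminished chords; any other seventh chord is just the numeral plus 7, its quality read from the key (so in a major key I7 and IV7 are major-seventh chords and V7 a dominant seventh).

The pitches Gb-Bb-Db form a major triad rooted on Gb.
Gb is the lowered sixth degree of Bb major (diatonic 6 would be G). This is a major triad on the lowered sixth degree, borrowed from the parallel minor.

bVI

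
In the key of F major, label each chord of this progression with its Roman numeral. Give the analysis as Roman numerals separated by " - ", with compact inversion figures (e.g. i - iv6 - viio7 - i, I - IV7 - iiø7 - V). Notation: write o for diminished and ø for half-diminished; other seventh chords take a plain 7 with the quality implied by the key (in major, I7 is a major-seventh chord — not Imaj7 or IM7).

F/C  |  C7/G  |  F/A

I64 - V43 - I6

F/C has root F, degree 1 in F major, so I64.
C7/G has root C, degree 5 in F major, so V43.
F/A: major triad on F = scale degree 1 → I6.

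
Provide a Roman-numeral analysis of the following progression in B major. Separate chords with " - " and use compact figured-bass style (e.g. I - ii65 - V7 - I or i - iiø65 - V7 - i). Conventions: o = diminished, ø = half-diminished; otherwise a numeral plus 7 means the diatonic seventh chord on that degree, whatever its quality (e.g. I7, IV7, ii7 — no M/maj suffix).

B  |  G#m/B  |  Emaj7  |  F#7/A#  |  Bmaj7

I - vi6 - IV7 - V65 - I7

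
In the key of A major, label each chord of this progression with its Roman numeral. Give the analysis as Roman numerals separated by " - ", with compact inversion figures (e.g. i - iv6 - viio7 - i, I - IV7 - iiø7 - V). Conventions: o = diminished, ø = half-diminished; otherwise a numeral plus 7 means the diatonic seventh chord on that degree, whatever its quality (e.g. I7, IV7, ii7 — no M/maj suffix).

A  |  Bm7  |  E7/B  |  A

A: major triad on A = scale degree 1 → I.
Bm7: minor seventh chord on B = scale degree 2 → ii7.
E7/B: root E is the dominant; dominant seventh chord there is V43.
A: major triad on A = scale degree 1 → I.

I - ii7 - V43 - I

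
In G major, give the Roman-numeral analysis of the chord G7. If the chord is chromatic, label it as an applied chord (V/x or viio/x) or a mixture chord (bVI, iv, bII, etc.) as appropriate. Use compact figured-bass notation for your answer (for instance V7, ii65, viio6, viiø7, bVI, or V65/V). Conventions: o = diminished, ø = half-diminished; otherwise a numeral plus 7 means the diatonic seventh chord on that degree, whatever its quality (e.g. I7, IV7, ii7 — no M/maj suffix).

V7/IV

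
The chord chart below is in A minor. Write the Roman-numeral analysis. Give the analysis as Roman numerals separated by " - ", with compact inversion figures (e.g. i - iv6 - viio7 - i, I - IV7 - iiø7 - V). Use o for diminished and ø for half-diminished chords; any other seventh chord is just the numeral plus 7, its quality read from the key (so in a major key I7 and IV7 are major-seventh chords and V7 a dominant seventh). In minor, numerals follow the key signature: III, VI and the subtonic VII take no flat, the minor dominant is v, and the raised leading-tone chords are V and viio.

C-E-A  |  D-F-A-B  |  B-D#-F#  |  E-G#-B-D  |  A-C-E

i6 - iiø65 - V/V - V7 - i

C-E-A: minor triad on A = scale degree 1 → i6.
D-F-A-B has root B, degree 2 in A minor, so iiø65.
B-D#-F#: chromatic; B is V of V, so V/V.
E-G#-B-D has root E, degree 5 in A minor, so V7.
A-C-E has root A, degree 1 in A minor, so i.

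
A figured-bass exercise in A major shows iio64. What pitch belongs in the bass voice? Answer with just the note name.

F

iio in A major has root B; the chord is B-D-F.
The figure 64 means second inversion — the fifth is in the bass.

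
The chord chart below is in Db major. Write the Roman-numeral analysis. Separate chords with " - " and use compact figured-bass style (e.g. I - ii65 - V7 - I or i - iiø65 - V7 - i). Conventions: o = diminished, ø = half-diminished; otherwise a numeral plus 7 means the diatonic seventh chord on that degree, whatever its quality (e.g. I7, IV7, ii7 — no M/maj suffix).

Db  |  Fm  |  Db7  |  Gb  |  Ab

I - iii - V7/IV - IV - V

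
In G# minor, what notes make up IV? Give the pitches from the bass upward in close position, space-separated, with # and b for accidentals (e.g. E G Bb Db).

C# E# G#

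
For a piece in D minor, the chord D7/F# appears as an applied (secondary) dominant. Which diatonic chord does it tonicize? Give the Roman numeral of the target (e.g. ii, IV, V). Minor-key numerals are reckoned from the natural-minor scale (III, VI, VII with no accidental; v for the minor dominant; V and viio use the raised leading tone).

iv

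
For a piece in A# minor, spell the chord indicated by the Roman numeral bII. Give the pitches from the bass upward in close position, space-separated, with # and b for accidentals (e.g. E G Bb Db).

Scale degree 2 in A# minor is B#; lowering it a half step gives B. bII is the Neapolitan chord — a major triad on the lowered second degree.
So the chord is B-D#-F#.

B D# F#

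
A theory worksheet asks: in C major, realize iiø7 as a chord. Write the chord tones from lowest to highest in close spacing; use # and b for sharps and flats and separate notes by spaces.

D F Ab C

Scale degree 2 in C major is D; here the chord built on it is altered to a half-diminished seventh chord. iiø7 is the half-diminished supertonic seventh, borrowed from the parallel minor.
So the chord is D-F-Ab-C, a half-diminished seventh chord.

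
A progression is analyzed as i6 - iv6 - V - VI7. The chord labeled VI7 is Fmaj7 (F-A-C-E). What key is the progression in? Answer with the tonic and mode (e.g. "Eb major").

A minor

The chord Fmaj7 is a major seventh chord rooted on F; its label is VI7.
If F is scale degree 6 and the mode makes that degree carry a major seventh chord, the tonic is A and the mode is minor.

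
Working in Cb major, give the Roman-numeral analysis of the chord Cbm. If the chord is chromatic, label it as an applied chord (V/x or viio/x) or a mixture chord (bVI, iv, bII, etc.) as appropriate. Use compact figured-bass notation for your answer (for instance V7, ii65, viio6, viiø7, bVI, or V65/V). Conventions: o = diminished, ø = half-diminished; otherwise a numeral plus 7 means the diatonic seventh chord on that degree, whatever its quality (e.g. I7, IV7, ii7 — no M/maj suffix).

The pitches Cb-Ebb-Gb form a minor triad rooted on Cb.
Cb is the first degree of Cb major. This is the minor tonic, borrowed from the parallel minor.

i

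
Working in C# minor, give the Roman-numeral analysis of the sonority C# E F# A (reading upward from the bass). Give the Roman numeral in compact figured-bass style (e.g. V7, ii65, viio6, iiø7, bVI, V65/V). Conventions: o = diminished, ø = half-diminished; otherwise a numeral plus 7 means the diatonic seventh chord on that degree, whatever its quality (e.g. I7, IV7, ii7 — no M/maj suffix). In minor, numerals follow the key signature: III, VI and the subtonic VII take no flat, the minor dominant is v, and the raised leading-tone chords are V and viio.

Stacked in thirds the chord is F#-A-C#-E: a minor seventh chord on F#.
In C# minor, F# is the subdominant; the diatonic minor seventh chord there is iv7.
With C# in the bass the chord is in second inversion, so the figured bass is 43.

iv43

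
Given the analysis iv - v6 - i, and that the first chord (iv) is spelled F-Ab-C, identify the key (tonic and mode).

iv is given as F-Ab-C — a minor triad with root F.
iv on F implies F is the subdominant; that puts the tonic at C, and the lowercase numeral fits minor mode.

C minor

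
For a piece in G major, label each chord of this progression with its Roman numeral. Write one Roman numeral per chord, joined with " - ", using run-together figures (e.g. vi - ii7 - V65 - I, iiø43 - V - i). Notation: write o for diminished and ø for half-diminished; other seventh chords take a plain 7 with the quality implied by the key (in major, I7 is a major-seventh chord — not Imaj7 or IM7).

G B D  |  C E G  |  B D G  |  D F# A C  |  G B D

G-B-D: root G is the tonic; major triad there is I.
C-E-G: major triad on C = scale degree 4 → IV.
B-D-G has root G, degree 1 in G major, so I6.
D-F#-A-C has root D, degree 5 in G major, so V7.
G-B-D: root G is the tonic; major triad there is I.

I - IV - I6 - V7 - I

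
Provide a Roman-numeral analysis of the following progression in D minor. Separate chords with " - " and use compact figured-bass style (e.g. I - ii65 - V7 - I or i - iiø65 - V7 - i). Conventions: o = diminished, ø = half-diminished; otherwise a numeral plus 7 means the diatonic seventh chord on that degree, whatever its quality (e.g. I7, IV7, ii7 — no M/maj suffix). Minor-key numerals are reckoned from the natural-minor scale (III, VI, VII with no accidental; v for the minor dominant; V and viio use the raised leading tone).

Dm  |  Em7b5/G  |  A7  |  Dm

i - iiø65 - V7 - i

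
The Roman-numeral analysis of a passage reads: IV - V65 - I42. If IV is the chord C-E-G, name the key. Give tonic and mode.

G major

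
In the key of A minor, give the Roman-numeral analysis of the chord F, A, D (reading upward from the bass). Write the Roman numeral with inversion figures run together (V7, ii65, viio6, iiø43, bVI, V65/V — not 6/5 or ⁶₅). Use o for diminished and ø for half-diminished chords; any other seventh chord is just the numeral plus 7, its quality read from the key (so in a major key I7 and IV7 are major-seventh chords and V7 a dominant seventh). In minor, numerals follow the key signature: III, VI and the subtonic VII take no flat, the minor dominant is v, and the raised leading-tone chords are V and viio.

iv6

Stacked in thirds the chord is D-F-A: a minor triad on D.
In A minor, D is the subdominant; the diatonic minor triad there is iv.
With F in the bass the chord is in first inversion, so the figured bass is 6.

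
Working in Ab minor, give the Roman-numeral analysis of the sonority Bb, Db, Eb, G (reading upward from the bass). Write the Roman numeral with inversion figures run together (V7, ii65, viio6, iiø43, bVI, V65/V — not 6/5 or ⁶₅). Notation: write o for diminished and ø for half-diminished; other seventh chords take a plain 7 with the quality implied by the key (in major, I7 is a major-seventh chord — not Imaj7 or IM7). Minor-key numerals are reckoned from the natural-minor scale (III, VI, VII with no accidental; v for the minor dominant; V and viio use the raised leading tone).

V43

The pitches Eb-G-Bb-Db form a dominant seventh chord rooted on Eb.
In Ab minor, Eb is the dominant; the diatonic dominant seventh chord there is V7.
With Bb in the bass the chord is in second inversion, so the figured bass is 43.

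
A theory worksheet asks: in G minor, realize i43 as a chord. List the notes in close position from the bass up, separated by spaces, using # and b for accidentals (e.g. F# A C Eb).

D F G Bb

The numeral's case and figure indicate a minor seventh chord. In G minor its root, the tonic, is G.
That chord is spelled G-Bb-D-F.
The figured bass 43 indicates second inversion, placing the fifth (D) in the bass: D-F-G-Bb.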